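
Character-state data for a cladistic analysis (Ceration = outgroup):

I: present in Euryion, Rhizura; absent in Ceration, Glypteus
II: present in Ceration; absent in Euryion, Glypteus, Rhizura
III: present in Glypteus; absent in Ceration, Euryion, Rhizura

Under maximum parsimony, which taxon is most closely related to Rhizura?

Euryion

Character polarity is set by the outgroup: the derived state is whichever differs from the outgroup's state, so for II the derived state is 'absent', and for the remaining characters it is 'present'.
Only Euryion and Rhizura show the derived state 'present' for I, supporting them as a clade.
All ingroup taxa share the derived state 'absent' for II; it defines the ingroup but does not resolve relationships within it.
III: derived state 'present' in Glypteus only — an autapomorphy, so it tells us nothing about relationships among taxa.
Most parsimonious ingroup topology: ((Euryion,Rhizura),Glypteus).
Rhizura and Euryion form a cherry on this tree, so they are sister taxa.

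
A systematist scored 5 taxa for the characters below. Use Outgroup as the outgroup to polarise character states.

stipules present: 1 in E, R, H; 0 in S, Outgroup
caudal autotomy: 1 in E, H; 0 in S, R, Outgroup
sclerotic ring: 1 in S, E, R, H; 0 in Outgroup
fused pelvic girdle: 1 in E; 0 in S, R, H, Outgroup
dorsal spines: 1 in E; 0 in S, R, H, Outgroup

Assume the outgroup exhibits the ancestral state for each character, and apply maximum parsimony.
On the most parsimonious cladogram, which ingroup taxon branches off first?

S

The outgroup has state '0' for every character, so '1' is the derived state throughout.
stipules present: derived state '1' in E, H, and R only — synapomorphy for {E, H, R}.
Only E and H show the derived state '1' for caudal autotomy, supporting them as a clade.
sclerotic ring (derived state '1') is shared by all ingroup taxa — unites the whole ingroup.
fused pelvic girdle (derived state '1') is unique to E (autapomorphy; uninformative for grouping).
dorsal spines: derived state '1' in E only — an autapomorphy, so it tells us nothing about relationships among taxa.
Most parsimonious ingroup topology: (((E,H),R),S).
S is sister to the clade containing all other ingroup taxa, so it is the earliest-diverging (most basal) ingroup lineage.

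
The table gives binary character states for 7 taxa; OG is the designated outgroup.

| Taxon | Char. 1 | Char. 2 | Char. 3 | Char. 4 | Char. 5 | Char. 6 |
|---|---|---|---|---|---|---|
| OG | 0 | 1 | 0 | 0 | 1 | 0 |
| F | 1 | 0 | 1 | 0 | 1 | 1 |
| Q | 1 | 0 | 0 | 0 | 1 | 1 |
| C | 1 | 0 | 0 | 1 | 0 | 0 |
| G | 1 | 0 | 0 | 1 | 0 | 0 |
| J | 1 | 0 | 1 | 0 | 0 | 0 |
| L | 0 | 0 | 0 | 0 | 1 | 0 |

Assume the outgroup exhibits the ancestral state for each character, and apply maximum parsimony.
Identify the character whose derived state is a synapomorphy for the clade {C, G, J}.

Character polarity is set by the outgroup: the derived state is whichever differs from the outgroup's state, so for Char. 2, Char. 5 the derived state is '0', and for the remaining characters it is '1'.
Only C, F, G, J, and Q show the derived state '1' for Char. 1, supporting them as a clade.
All ingroup taxa share the derived state '0' for Char. 2; it defines the ingroup but does not resolve relationships within it.
Char. 3 groups F and J, which is incompatible with the clades supported by the remaining characters; treating it as convergent (homoplasy) costs fewer steps than any alternative tree.
Char. 4: derived state '1' in C and G only — synapomorphy for {C, G}.
Char. 5: derived state '0' in C, G, and J only — synapomorphy for {C, G, J}.
Char. 6: derived state '1' in F and Q only — synapomorphy for {F, Q}.
Most parsimonious ingroup topology: (((F,Q),((C,G),J)),L).
The clade {C, G, J} is supported by Char. 5: its derived state '0' occurs in exactly those taxa and in no other taxon (including the outgroup).

Char. 5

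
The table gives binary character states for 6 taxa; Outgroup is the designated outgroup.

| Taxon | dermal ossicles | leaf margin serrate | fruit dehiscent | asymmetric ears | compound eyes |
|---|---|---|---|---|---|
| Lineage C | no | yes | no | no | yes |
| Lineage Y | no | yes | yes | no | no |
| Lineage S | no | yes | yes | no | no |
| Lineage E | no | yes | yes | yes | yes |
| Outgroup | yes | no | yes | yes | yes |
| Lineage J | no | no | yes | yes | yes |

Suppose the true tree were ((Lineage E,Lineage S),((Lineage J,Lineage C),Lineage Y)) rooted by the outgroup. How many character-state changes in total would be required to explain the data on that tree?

Map each character onto ((Lineage E,Lineage S),((Lineage J,Lineage C),Lineage Y)) (rooted by Outgroup) and count the minimum state changes it requires (Fitch parsimony):
dermal ossicles: 1; leaf margin serrate: 2; fruit dehiscent: 1; asymmetric ears: 3; compound eyes: 2.
Total tree length = 9.

9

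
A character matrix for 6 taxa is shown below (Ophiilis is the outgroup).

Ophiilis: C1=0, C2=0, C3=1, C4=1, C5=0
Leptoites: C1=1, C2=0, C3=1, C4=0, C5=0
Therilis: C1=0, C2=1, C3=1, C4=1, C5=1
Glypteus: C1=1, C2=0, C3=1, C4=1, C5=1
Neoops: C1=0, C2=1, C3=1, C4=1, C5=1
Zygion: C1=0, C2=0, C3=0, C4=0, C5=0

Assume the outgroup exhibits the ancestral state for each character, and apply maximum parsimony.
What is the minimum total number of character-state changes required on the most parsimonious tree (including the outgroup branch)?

Character polarity is set by the outgroup: the derived state is whichever differs from the outgroup's state, so for C3, C4 the derived state is '0', and for the remaining characters it is '1'.
C1 (state '1') occurs in Glypteus and Leptoites but conflicts with the nesting implied by the other characters — most parsimoniously interpreted as homoplasy.
Only Neoops and Therilis show the derived state '1' for C2, supporting them as a clade.
C3 (derived state '0') is unique to Zygion (autapomorphy; uninformative for grouping).
C4: derived state '0' in Leptoites and Zygion only — synapomorphy for {Leptoites, Zygion}.
C5: derived state '1' in Glypteus, Neoops, and Therilis only — synapomorphy for {Glypteus, Neoops, Therilis}.
Most parsimonious ingroup topology: ((Leptoites,Zygion),((Therilis,Neoops),Glypteus)).
Changes per character on this tree: C1: 2; C2: 1; C3: 1; C4: 1; C5: 1.
Total = 6.

6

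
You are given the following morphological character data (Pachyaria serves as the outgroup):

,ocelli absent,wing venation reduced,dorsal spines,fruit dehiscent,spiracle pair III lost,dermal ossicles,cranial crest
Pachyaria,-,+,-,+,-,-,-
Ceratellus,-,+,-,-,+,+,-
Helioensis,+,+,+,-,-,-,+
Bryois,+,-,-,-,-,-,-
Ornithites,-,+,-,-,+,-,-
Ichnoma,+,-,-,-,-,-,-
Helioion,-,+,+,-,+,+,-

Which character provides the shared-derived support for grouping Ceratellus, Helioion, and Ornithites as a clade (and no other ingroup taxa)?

spiracle pair III lost

Character polarity is set by the outgroup: the derived state is whichever differs from the outgroup's state, so for wing venation reduced, fruit dehiscent the derived state is '-', and for the remaining characters it is '+'.
ocelli absent: derived state '+' in Bryois, Helioensis, and Ichnoma only — synapomorphy for {Bryois, Helioensis, Ichnoma}.
wing venation reduced (derived state '-') is shared by Bryois and Ichnoma — a synapomorphy uniting that clade.
dorsal spines groups Helioensis and Helioion, which is incompatible with the clades supported by the remaining characters; treating it as convergent (homoplasy) costs fewer steps than any alternative tree.
fruit dehiscent (derived state '-') is shared by all ingroup taxa — unites the whole ingroup.
spiracle pair III lost (derived state '+') is shared by Ceratellus, Helioion, and Ornithites — a synapomorphy uniting that clade.
Only Ceratellus and Helioion show the derived state '+' for dermal ossicles, supporting them as a clade.
cranial crest: derived state '+' in Helioensis only — an autapomorphy, so it tells us nothing about relationships among taxa.
Most parsimonious ingroup topology: (((Ceratellus,Helioion),Ornithites),(Helioensis,(Bryois,Ichnoma))).
The clade {Ceratellus, Helioion, Ornithites} is supported by spiracle pair III lost: its derived state '+' occurs in exactly those taxa and in no other taxon (including the outgroup).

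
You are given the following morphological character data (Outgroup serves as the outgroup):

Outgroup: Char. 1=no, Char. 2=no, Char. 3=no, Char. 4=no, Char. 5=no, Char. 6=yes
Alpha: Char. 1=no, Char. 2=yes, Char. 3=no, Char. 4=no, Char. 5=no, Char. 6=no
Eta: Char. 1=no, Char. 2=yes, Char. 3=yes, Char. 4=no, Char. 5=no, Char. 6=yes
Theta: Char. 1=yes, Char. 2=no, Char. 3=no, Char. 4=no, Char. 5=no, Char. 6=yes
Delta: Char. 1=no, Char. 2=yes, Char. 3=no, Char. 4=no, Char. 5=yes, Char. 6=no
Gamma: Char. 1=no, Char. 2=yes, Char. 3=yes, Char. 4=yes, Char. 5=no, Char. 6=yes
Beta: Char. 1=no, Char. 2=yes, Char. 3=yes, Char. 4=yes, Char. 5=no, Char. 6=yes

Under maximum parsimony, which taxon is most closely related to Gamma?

Character polarity is set by the outgroup: the derived state is whichever differs from the outgroup's state, so for Char. 6 the derived state is 'no', and for the remaining characters it is 'yes'.
Char. 1 (derived state 'yes') is unique to Theta (autapomorphy; uninformative for grouping).
Char. 2 (derived state 'yes') is shared by Alpha, Beta, Delta, Eta, and Gamma — a synapomorphy uniting that clade.
Only Beta, Eta, and Gamma show the derived state 'yes' for Char. 3, supporting them as a clade.
Char. 4 (derived state 'yes') is shared by Beta and Gamma — a synapomorphy uniting that clade.
Char. 5: derived state 'yes' in Delta only — an autapomorphy, so it tells us nothing about relationships among taxa.
Only Alpha and Delta show the derived state 'no' for Char. 6, supporting them as a clade.
Most parsimonious ingroup topology: (((Alpha,Delta),(Eta,(Gamma,Beta))),Theta).
Gamma and Beta form a cherry on this tree, so they are sister taxa.

Beta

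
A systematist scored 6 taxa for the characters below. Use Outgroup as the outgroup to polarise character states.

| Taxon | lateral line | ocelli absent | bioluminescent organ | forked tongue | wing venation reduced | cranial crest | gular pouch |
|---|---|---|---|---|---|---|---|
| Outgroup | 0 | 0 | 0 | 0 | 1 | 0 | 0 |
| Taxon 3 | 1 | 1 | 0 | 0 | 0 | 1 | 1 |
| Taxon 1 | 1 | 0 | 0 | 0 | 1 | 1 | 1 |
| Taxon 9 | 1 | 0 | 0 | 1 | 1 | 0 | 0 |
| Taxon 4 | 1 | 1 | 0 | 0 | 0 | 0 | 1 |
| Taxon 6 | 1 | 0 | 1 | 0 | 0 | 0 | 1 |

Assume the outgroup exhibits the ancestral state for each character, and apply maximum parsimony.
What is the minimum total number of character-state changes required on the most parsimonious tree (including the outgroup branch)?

8

Character polarity is set by the outgroup: the derived state is whichever differs from the outgroup's state, so for wing venation reduced the derived state is '0', and for the remaining characters it is '1'.
lateral line (derived state '1') is shared by all ingroup taxa — unites the whole ingroup.
ocelli absent: derived state '1' in Taxon 3 and Taxon 4 only — synapomorphy for {Taxon 3, Taxon 4}.
bioluminescent organ (derived state '1') is unique to Taxon 6 (autapomorphy; uninformative for grouping).
forked tongue: derived state '1' in Taxon 9 only — an autapomorphy, so it tells us nothing about relationships among taxa.
wing venation reduced: derived state '0' in Taxon 3, Taxon 4, and Taxon 6 only — synapomorphy for {Taxon 3, Taxon 4, Taxon 6}.
cranial crest (state '1') occurs in Taxon 1 and Taxon 3 but conflicts with the nesting implied by the other characters — most parsimoniously interpreted as homoplasy.
gular pouch: derived state '1' in Taxon 1, Taxon 3, Taxon 4, and Taxon 6 only — synapomorphy for {Taxon 1, Taxon 3, Taxon 4, Taxon 6}.
Most parsimonious ingroup topology: ((((Taxon 3,Taxon 4),Taxon 6),Taxon 1),Taxon 9).
Changes per character on this tree: lateral line: 1; ocelli absent: 1; bioluminescent organ: 1; forked tongue: 1; wing venation reduced: 1; cranial crest: 2; gular pouch: 1.
Total = 8.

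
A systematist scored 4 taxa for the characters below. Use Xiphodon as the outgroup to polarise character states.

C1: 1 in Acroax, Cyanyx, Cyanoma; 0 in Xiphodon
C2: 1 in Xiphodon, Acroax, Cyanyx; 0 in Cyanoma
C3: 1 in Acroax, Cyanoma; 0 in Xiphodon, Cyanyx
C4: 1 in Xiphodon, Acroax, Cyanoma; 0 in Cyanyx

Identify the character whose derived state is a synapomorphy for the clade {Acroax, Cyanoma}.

C3

Character polarity is set by the outgroup: the derived state is whichever differs from the outgroup's state, so for C2, C4 the derived state is '0', and for the remaining characters it is '1'.
All ingroup taxa share the derived state '1' for C1; it defines the ingroup but does not resolve relationships within it.
C2: derived state '0' in Cyanoma only — an autapomorphy, so it tells us nothing about relationships among taxa.
Only Acroax and Cyanoma show the derived state '1' for C3, supporting them as a clade.
C4: derived state '0' in Cyanyx only — an autapomorphy, so it tells us nothing about relationships among taxa.
Most parsimonious ingroup topology: ((Acroax,Cyanoma),Cyanyx).
The clade {Acroax, Cyanoma} is supported by C3: its derived state '1' occurs in exactly those taxa and in no other taxon (including the outgroup).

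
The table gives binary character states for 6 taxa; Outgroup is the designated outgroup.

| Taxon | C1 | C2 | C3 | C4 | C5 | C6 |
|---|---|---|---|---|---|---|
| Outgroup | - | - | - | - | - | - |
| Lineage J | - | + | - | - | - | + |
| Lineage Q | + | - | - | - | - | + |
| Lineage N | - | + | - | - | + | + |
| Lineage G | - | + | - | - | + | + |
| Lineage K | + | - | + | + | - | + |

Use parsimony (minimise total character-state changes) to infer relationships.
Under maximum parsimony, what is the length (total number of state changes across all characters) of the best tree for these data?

The outgroup has state '-' for every character, so '+' is the derived state throughout.
Only Lineage K and Lineage Q show the derived state '+' for C1, supporting them as a clade.
Only Lineage G, Lineage J, and Lineage N show the derived state '+' for C2, supporting them as a clade.
C3: derived state '+' in Lineage K only — an autapomorphy, so it tells us nothing about relationships among taxa.
C4: derived state '+' in Lineage K only — an autapomorphy, so it tells us nothing about relationships among taxa.
C5: derived state '+' in Lineage G and Lineage N only — synapomorphy for {Lineage G, Lineage N}.
All ingroup taxa share the derived state '+' for C6; it defines the ingroup but does not resolve relationships within it.
Most parsimonious ingroup topology: ((Lineage J,(Lineage N,Lineage G)),(Lineage Q,Lineage K)).
Changes per character on this tree: C1: 1; C2: 1; C3: 1; C4: 1; C5: 1; C6: 1.
Total = 6.

6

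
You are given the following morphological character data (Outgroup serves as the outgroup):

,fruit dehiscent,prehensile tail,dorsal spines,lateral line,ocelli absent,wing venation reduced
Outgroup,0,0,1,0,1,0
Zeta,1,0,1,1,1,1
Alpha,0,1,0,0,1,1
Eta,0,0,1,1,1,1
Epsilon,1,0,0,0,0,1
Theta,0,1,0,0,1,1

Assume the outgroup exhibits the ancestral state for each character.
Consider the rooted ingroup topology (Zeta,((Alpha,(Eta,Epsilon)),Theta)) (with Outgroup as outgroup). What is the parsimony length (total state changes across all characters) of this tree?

10

Map each character onto (Zeta,((Alpha,(Eta,Epsilon)),Theta)) (rooted by Outgroup) and count the minimum state changes it requires (Fitch parsimony):
fruit dehiscent: 2; prehensile tail: 2; dorsal spines: 2; lateral line: 2; ocelli absent: 1; wing venation reduced: 1.
Total tree length = 10.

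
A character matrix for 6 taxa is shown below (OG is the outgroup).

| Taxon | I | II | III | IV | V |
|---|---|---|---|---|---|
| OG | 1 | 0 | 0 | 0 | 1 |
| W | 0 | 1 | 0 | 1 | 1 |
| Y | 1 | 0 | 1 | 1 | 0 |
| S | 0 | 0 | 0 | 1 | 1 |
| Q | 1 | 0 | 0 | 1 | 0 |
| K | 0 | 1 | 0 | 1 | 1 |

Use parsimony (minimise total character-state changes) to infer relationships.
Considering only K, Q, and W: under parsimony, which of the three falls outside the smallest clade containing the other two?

Character polarity is set by the outgroup: the derived state is whichever differs from the outgroup's state, so for I, V the derived state is '0', and for the remaining characters it is '1'.
Only K, S, and W show the derived state '0' for I, supporting them as a clade.
II (derived state '1') is shared by K and W — a synapomorphy uniting that clade.
III (derived state '1') is unique to Y (autapomorphy; uninformative for grouping).
IV (derived state '1') is shared by all ingroup taxa — unites the whole ingroup.
V (derived state '0') is shared by Q and Y — a synapomorphy uniting that clade.
Most parsimonious ingroup topology: (((W,K),S),(Y,Q)).
K and W share a more recent common ancestor with each other than either does with Q, so Q is the least closely related of the three.

Q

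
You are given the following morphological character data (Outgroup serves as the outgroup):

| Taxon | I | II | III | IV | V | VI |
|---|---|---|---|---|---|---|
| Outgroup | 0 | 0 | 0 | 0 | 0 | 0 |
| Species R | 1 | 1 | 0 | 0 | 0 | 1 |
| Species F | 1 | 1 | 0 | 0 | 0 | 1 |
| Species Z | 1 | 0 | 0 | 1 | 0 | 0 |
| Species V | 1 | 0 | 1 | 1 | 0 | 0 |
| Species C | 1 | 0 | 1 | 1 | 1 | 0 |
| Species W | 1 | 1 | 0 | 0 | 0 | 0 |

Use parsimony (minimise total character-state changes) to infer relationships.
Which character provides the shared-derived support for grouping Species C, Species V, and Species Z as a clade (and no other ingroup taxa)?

The outgroup has state '0' for every character, so '1' is the derived state throughout.
I (derived state '1') is shared by all ingroup taxa — unites the whole ingroup.
II: derived state '1' in Species F, Species R, and Species W only — synapomorphy for {Species F, Species R, Species W}.
III (derived state '1') is shared by Species C and Species V — a synapomorphy uniting that clade.
IV: derived state '1' in Species C, Species V, and Species Z only — synapomorphy for {Species C, Species V, Species Z}.
V: derived state '1' in Species C only — an autapomorphy, so it tells us nothing about relationships among taxa.
VI (derived state '1') is shared by Species F and Species R — a synapomorphy uniting that clade.
Most parsimonious ingroup topology: (((Species R,Species F),Species W),(Species Z,(Species V,Species C))).
The clade {Species C, Species V, Species Z} is supported by IV: its derived state '1' occurs in exactly those taxa and in no other taxon (including the outgroup).

IV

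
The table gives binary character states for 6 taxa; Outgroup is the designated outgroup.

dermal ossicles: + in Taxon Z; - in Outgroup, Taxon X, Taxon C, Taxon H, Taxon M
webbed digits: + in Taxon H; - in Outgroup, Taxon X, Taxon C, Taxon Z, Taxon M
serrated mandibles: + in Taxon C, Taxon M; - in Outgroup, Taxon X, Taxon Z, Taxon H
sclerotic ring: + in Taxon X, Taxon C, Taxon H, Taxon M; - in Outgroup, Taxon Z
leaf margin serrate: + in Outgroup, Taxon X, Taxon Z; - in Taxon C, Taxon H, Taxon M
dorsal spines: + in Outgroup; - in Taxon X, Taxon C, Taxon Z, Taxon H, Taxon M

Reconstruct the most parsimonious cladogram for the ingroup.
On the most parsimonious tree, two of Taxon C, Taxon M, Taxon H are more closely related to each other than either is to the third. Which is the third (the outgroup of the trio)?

Taxon H

Character polarity is set by the outgroup: the derived state is whichever differs from the outgroup's state, so for leaf margin serrate, dorsal spines the derived state is '-', and for the remaining characters it is '+'.
dermal ossicles (derived state '+') is unique to Taxon Z (autapomorphy; uninformative for grouping).
webbed digits: derived state '+' in Taxon H only — an autapomorphy, so it tells us nothing about relationships among taxa.
serrated mandibles (derived state '+') is shared by Taxon C and Taxon M — a synapomorphy uniting that clade.
Only Taxon C, Taxon H, Taxon M, and Taxon X show the derived state '+' for sclerotic ring, supporting them as a clade.
leaf margin serrate: derived state '-' in Taxon C, Taxon H, and Taxon M only — synapomorphy for {Taxon C, Taxon H, Taxon M}.
All ingroup taxa share the derived state '-' for dorsal spines; it defines the ingroup but does not resolve relationships within it.
Most parsimonious ingroup topology: ((Taxon X,((Taxon C,Taxon M),Taxon H)),Taxon Z).
Taxon C and Taxon M share a more recent common ancestor with each other than either does with Taxon H, so Taxon H is the least closely related of the three.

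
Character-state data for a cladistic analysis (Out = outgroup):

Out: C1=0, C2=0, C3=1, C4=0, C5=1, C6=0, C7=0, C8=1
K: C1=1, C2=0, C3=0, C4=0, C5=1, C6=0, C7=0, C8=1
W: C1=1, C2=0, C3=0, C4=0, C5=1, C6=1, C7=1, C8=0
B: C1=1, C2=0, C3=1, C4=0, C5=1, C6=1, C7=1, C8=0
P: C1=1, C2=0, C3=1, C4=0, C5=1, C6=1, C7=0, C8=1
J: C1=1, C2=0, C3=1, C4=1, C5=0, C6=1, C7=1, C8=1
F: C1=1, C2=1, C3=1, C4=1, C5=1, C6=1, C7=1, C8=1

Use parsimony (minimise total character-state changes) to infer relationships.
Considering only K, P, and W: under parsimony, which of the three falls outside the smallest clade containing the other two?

Character polarity is set by the outgroup: the derived state is whichever differs from the outgroup's state, so for C3, C5, C8 the derived state is '0', and for the remaining characters it is '1'.
C1 (derived state '1') is shared by all ingroup taxa — unites the whole ingroup.
C2: derived state '1' in F only — an autapomorphy, so it tells us nothing about relationships among taxa.
C3 (state '0') occurs in K and W but conflicts with the nesting implied by the other characters — most parsimoniously interpreted as homoplasy.
C4: derived state '1' in F and J only — synapomorphy for {F, J}.
C5: derived state '0' in J only — an autapomorphy, so it tells us nothing about relationships among taxa.
Only B, F, J, P, and W show the derived state '1' for C6, supporting them as a clade.
C7 (derived state '1') is shared by B, F, J, and W — a synapomorphy uniting that clade.
C8: derived state '0' in B and W only — synapomorphy for {B, W}.
Most parsimonious ingroup topology: (K,(((W,B),(J,F)),P)).
W and P share a more recent common ancestor with each other than either does with K, so K is the least closely related of the three.

K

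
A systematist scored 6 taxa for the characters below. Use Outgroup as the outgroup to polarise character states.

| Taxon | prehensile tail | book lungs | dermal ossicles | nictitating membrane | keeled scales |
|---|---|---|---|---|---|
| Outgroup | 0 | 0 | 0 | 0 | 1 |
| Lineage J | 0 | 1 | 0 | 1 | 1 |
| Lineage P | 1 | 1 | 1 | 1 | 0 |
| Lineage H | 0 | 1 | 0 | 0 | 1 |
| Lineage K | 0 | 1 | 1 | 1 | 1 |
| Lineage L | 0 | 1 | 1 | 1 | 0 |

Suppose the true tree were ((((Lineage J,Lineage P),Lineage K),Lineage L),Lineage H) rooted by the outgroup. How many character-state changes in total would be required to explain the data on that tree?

7

Map each character onto ((((Lineage J,Lineage P),Lineage K),Lineage L),Lineage H) (rooted by Outgroup) and count the minimum state changes it requires (Fitch parsimony):
prehensile tail: 1; book lungs: 1; dermal ossicles: 2; nictitating membrane: 1; keeled scales: 2.
Total tree length = 7.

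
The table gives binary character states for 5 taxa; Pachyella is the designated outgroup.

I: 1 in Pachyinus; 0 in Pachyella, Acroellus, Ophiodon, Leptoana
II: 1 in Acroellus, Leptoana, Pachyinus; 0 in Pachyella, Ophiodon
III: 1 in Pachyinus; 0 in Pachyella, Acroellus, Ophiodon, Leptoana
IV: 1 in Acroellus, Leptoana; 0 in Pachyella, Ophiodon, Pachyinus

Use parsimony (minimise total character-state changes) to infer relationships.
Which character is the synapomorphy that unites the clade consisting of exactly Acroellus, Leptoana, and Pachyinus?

II

The outgroup has state '0' for every character, so '1' is the derived state throughout.
I: derived state '1' in Pachyinus only — an autapomorphy, so it tells us nothing about relationships among taxa.
Only Acroellus, Leptoana, and Pachyinus show the derived state '1' for II, supporting them as a clade.
III (derived state '1') is unique to Pachyinus (autapomorphy; uninformative for grouping).
IV (derived state '1') is shared by Acroellus and Leptoana — a synapomorphy uniting that clade.
Most parsimonious ingroup topology: (((Acroellus,Leptoana),Pachyinus),Ophiodon).
The clade {Acroellus, Leptoana, Pachyinus} is supported by II: its derived state '1' occurs in exactly those taxa and in no other taxon (including the outgroup).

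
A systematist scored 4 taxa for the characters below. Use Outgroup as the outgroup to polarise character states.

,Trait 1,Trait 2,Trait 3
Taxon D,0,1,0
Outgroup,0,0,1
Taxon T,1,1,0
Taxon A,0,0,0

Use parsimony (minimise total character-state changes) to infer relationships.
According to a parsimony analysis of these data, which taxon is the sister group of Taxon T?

Character polarity is set by the outgroup: the derived state is whichever differs from the outgroup's state, so for Trait 3 the derived state is '0', and for the remaining characters it is '1'.
Trait 1: derived state '1' in Taxon T only — an autapomorphy, so it tells us nothing about relationships among taxa.
Trait 2: derived state '1' in Taxon D and Taxon T only — synapomorphy for {Taxon D, Taxon T}.
All ingroup taxa share the derived state '0' for Trait 3; it defines the ingroup but does not resolve relationships within it.
Most parsimonious ingroup topology: ((Taxon T,Taxon D),Taxon A).
Taxon T and Taxon D form a cherry on this tree, so they are sister taxa.

Taxon D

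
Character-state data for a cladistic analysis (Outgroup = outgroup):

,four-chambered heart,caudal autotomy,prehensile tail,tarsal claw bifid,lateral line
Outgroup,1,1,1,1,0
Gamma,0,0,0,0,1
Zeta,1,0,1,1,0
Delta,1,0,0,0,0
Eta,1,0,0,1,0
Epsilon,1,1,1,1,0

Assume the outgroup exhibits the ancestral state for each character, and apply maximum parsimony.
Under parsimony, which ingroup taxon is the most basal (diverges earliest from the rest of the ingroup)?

Character polarity is set by the outgroup: the derived state is whichever differs from the outgroup's state, so for four-chambered heart, caudal autotomy, prehensile tail, tarsal claw bifid the derived state is '0', and for the remaining characters it is '1'.
four-chambered heart (derived state '0') is unique to Gamma (autapomorphy; uninformative for grouping).
caudal autotomy: derived state '0' in Delta, Eta, Gamma, and Zeta only — synapomorphy for {Delta, Eta, Gamma, Zeta}.
Only Delta, Eta, and Gamma show the derived state '0' for prehensile tail, supporting them as a clade.
tarsal claw bifid (derived state '0') is shared by Delta and Gamma — a synapomorphy uniting that clade.
lateral line (derived state '1') is unique to Gamma (autapomorphy; uninformative for grouping).
Most parsimonious ingroup topology: ((((Gamma,Delta),Eta),Zeta),Epsilon).
Epsilon is sister to the clade containing all other ingroup taxa, so it is the earliest-diverging (most basal) ingroup lineage.

Epsilon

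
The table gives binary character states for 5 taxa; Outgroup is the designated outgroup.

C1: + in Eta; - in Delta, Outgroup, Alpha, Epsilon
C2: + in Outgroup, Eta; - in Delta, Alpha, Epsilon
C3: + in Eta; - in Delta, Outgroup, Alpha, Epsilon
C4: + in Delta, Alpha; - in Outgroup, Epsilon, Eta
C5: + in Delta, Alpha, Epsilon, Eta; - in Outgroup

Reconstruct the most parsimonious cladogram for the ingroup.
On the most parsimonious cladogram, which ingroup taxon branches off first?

Character polarity is set by the outgroup: the derived state is whichever differs from the outgroup's state, so for C2 the derived state is '-', and for the remaining characters it is '+'.
C1 (derived state '+') is unique to Eta (autapomorphy; uninformative for grouping).
Only Alpha, Delta, and Epsilon show the derived state '-' for C2, supporting them as a clade.
C3 (derived state '+') is unique to Eta (autapomorphy; uninformative for grouping).
Only Alpha and Delta show the derived state '+' for C4, supporting them as a clade.
All ingroup taxa share the derived state '+' for C5; it defines the ingroup but does not resolve relationships within it.
Most parsimonious ingroup topology: ((Epsilon,(Delta,Alpha)),Eta).
Eta is sister to the clade containing all other ingroup taxa, so it is the earliest-diverging (most basal) ingroup lineage.

Eta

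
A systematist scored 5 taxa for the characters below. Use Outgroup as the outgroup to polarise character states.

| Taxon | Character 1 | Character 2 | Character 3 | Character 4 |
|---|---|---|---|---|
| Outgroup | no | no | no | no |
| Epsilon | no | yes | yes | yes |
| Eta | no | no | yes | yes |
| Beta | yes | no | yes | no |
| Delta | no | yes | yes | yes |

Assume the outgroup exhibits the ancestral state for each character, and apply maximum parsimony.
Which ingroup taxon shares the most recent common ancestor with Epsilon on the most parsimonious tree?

The outgroup has state 'no' for every character, so 'yes' is the derived state throughout.
Character 1: derived state 'yes' in Beta only — an autapomorphy, so it tells us nothing about relationships among taxa.
Only Delta and Epsilon show the derived state 'yes' for Character 2, supporting them as a clade.
All ingroup taxa share the derived state 'yes' for Character 3; it defines the ingroup but does not resolve relationships within it.
Character 4: derived state 'yes' in Delta, Epsilon, and Eta only — synapomorphy for {Delta, Epsilon, Eta}.
Most parsimonious ingroup topology: (((Epsilon,Delta),Eta),Beta).
Epsilon and Delta form a cherry on this tree, so they are sister taxa.

Delta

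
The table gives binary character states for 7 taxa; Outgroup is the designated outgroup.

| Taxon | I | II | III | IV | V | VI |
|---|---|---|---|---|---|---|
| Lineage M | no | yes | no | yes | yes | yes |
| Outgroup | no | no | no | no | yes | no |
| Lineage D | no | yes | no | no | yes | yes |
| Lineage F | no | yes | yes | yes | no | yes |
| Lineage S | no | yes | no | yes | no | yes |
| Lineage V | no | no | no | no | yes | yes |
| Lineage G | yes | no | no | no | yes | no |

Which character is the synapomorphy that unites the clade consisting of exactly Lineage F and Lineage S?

V

Character polarity is set by the outgroup: the derived state is whichever differs from the outgroup's state, so for V the derived state is 'no', and for the remaining characters it is 'yes'.
I (derived state 'yes') is unique to Lineage G (autapomorphy; uninformative for grouping).
II (derived state 'yes') is shared by Lineage D, Lineage F, Lineage M, and Lineage S — a synapomorphy uniting that clade.
III (derived state 'yes') is unique to Lineage F (autapomorphy; uninformative for grouping).
IV (derived state 'yes') is shared by Lineage F, Lineage M, and Lineage S — a synapomorphy uniting that clade.
Only Lineage F and Lineage S show the derived state 'no' for V, supporting them as a clade.
Only Lineage D, Lineage F, Lineage M, Lineage S, and Lineage V show the derived state 'yes' for VI, supporting them as a clade.
Most parsimonious ingroup topology: (((((Lineage S,Lineage F),Lineage M),Lineage D),Lineage V),Lineage G).
The clade {Lineage F, Lineage S} is supported by V: its derived state 'no' occurs in exactly those taxa and in no other taxon (including the outgroup).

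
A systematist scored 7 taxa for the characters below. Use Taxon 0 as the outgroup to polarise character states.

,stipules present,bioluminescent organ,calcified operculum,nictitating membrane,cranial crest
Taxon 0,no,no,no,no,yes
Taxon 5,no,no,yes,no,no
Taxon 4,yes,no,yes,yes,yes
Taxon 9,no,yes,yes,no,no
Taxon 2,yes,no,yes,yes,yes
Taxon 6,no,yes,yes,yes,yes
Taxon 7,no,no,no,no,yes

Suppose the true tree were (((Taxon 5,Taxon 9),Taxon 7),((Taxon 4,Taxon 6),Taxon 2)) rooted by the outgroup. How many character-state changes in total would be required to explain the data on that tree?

Map each character onto (((Taxon 5,Taxon 9),Taxon 7),((Taxon 4,Taxon 6),Taxon 2)) (rooted by Taxon 0) and count the minimum state changes it requires (Fitch parsimony):
stipules present: 2; bioluminescent organ: 2; calcified operculum: 2; nictitating membrane: 1; cranial crest: 1.
Total tree length = 8.

8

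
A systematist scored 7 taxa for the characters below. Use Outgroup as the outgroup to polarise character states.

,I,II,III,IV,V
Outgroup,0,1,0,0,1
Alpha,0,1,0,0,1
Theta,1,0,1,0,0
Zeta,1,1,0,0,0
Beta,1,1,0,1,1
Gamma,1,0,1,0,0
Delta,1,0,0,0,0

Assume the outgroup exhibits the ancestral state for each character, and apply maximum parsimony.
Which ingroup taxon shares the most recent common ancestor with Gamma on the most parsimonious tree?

Character polarity is set by the outgroup: the derived state is whichever differs from the outgroup's state, so for II, V the derived state is '0', and for the remaining characters it is '1'.
Only Beta, Delta, Gamma, Theta, and Zeta show the derived state '1' for I, supporting them as a clade.
II (derived state '0') is shared by Delta, Gamma, and Theta — a synapomorphy uniting that clade.
III (derived state '1') is shared by Gamma and Theta — a synapomorphy uniting that clade.
IV: derived state '1' in Beta only — an autapomorphy, so it tells us nothing about relationships among taxa.
Only Delta, Gamma, Theta, and Zeta show the derived state '0' for V, supporting them as a clade.
Most parsimonious ingroup topology: ((((Delta,(Theta,Gamma)),Zeta),Beta),Alpha).
Gamma and Theta form a cherry on this tree, so they are sister taxa.

Theta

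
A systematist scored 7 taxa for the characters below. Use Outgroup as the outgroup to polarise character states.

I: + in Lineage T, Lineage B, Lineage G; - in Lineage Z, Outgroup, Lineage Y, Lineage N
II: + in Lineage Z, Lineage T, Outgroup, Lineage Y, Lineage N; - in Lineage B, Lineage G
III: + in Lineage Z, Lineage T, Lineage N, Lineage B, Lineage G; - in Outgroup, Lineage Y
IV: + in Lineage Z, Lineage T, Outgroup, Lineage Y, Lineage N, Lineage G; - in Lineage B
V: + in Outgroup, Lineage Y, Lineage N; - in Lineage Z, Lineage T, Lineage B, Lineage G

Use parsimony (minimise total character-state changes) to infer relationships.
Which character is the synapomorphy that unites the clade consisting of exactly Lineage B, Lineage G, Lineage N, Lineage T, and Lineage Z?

III

Character polarity is set by the outgroup: the derived state is whichever differs from the outgroup's state, so for II, IV, V the derived state is '-', and for the remaining characters it is '+'.
Only Lineage B, Lineage G, and Lineage T show the derived state '+' for I, supporting them as a clade.
II: derived state '-' in Lineage B and Lineage G only — synapomorphy for {Lineage B, Lineage G}.
Only Lineage B, Lineage G, Lineage N, Lineage T, and Lineage Z show the derived state '+' for III, supporting them as a clade.
IV: derived state '-' in Lineage B only — an autapomorphy, so it tells us nothing about relationships among taxa.
V (derived state '-') is shared by Lineage B, Lineage G, Lineage T, and Lineage Z — a synapomorphy uniting that clade.
Most parsimonious ingroup topology: (((((Lineage G,Lineage B),Lineage T),Lineage Z),Lineage N),Lineage Y).
The clade {Lineage B, Lineage G, Lineage N, Lineage T, Lineage Z} is supported by III: its derived state '+' occurs in exactly those taxa and in no other taxon (including the outgroup).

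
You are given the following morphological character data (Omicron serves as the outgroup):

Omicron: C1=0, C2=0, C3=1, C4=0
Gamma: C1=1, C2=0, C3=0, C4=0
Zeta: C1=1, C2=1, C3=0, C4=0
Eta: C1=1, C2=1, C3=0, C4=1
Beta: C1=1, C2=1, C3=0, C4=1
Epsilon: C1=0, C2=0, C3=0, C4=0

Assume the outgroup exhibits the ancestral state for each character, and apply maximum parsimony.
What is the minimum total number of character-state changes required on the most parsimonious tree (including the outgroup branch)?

4

Character polarity is set by the outgroup: the derived state is whichever differs from the outgroup's state, so for C3 the derived state is '0', and for the remaining characters it is '1'.
Only Beta, Eta, Gamma, and Zeta show the derived state '1' for C1, supporting them as a clade.
Only Beta, Eta, and Zeta show the derived state '1' for C2, supporting them as a clade.
All ingroup taxa share the derived state '0' for C3; it defines the ingroup but does not resolve relationships within it.
C4: derived state '1' in Beta and Eta only — synapomorphy for {Beta, Eta}.
Most parsimonious ingroup topology: ((Gamma,(Zeta,(Eta,Beta))),Epsilon).
Changes per character on this tree: C1: 1; C2: 1; C3: 1; C4: 1.
Total = 4.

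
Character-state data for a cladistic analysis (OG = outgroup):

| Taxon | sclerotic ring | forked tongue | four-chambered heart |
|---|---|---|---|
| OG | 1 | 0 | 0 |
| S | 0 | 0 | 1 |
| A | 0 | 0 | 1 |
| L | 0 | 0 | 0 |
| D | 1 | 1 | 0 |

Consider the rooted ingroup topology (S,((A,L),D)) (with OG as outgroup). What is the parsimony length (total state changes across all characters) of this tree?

5

Map each character onto (S,((A,L),D)) (rooted by OG) and count the minimum state changes it requires (Fitch parsimony):
sclerotic ring: 2; forked tongue: 1; four-chambered heart: 2.
Total tree length = 5.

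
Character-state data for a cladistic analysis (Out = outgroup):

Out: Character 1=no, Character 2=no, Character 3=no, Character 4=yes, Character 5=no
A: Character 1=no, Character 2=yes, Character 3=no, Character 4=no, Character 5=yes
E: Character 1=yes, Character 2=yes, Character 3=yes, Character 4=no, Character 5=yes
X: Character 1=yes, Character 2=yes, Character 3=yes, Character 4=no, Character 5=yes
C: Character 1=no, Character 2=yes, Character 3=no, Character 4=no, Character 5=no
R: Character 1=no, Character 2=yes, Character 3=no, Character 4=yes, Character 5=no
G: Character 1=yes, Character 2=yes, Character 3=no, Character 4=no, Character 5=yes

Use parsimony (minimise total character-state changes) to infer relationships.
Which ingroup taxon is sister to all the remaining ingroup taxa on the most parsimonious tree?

Character polarity is set by the outgroup: the derived state is whichever differs from the outgroup's state, so for Character 4 the derived state is 'no', and for the remaining characters it is 'yes'.
Character 1: derived state 'yes' in E, G, and X only — synapomorphy for {E, G, X}.
All ingroup taxa share the derived state 'yes' for Character 2; it defines the ingroup but does not resolve relationships within it.
Character 3 (derived state 'yes') is shared by E and X — a synapomorphy uniting that clade.
Character 4: derived state 'no' in A, C, E, G, and X only — synapomorphy for {A, C, E, G, X}.
Only A, E, G, and X show the derived state 'yes' for Character 5, supporting them as a clade.
Most parsimonious ingroup topology: ((((G,(E,X)),A),C),R).
R is sister to the clade containing all other ingroup taxa, so it is the earliest-diverging (most basal) ingroup lineage.

R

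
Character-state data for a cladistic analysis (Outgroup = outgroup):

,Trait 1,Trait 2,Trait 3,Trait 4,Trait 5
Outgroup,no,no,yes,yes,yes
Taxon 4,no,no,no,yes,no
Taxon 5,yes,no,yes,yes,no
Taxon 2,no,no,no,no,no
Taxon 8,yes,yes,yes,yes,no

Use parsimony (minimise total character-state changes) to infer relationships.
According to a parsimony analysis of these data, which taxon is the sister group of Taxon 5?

Taxon 8

Character polarity is set by the outgroup: the derived state is whichever differs from the outgroup's state, so for Trait 3, Trait 4, Trait 5 the derived state is 'no', and for the remaining characters it is 'yes'.
Trait 1 (derived state 'yes') is shared by Taxon 5 and Taxon 8 — a synapomorphy uniting that clade.
Trait 2 (derived state 'yes') is unique to Taxon 8 (autapomorphy; uninformative for grouping).
Trait 3: derived state 'no' in Taxon 2 and Taxon 4 only — synapomorphy for {Taxon 2, Taxon 4}.
Trait 4: derived state 'no' in Taxon 2 only — an autapomorphy, so it tells us nothing about relationships among taxa.
All ingroup taxa share the derived state 'no' for Trait 5; it defines the ingroup but does not resolve relationships within it.
Most parsimonious ingroup topology: ((Taxon 4,Taxon 2),(Taxon 5,Taxon 8)).
Taxon 5 and Taxon 8 form a cherry on this tree, so they are sister taxa.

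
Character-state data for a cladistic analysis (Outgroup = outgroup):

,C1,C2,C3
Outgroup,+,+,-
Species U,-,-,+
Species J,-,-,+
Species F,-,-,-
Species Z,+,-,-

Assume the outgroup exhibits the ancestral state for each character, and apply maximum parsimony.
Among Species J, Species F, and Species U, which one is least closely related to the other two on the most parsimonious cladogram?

Species F

Character polarity is set by the outgroup: the derived state is whichever differs from the outgroup's state, so for C1, C2 the derived state is '-', and for the remaining characters it is '+'.
C1: derived state '-' in Species F, Species J, and Species U only — synapomorphy for {Species F, Species J, Species U}.
C2 (derived state '-') is shared by all ingroup taxa — unites the whole ingroup.
Only Species J and Species U show the derived state '+' for C3, supporting them as a clade.
Most parsimonious ingroup topology: (((Species U,Species J),Species F),Species Z).
Species U and Species J share a more recent common ancestor with each other than either does with Species F, so Species F is the least closely related of the three.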